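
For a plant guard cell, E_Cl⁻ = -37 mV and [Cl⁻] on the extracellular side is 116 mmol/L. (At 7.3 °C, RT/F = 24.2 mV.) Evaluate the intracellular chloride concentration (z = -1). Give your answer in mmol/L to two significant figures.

25 mmol/L

Nernst: E = (24.2/-1) · ln([out]/[in]), so ln([out]/[in]) = -37.0 × -1 / 24.2 = 1.5289.
[out]/[in] = e^(1.5289) = 4.613.
[in] = 116 / 4.613 = 25.15 mmol/L.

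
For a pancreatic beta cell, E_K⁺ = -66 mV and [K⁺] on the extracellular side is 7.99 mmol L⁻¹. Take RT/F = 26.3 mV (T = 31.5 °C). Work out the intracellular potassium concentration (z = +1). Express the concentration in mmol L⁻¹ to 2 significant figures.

98 mmol L⁻¹

Nernst: E = (26.3/1) · ln([out]/[in]), so ln([out]/[in]) = -66.0 × 1 / 26.3 = -2.5095.
[out]/[in] = e^(-2.5095) = 0.08131.
[in] = 7.99 / 0.08131 = 98.27 mmol L⁻¹.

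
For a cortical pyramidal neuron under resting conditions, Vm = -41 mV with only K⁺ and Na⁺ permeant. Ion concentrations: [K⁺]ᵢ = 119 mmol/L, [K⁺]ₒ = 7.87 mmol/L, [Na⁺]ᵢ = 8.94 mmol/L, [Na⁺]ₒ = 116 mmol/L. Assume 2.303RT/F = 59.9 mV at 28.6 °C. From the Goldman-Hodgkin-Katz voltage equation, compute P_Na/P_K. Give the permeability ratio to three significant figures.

0.147

Let α = P_Na/P_K. GHK: Vm = 59.9·log₁₀[(Kₒ + α·Naₒ)/(Kᵢ + α·Naᵢ)].
10^(Vm/59.9) = 10^(-41.0/59.9) = 0.20679
So 0.20679·(Kᵢ + α·Naᵢ) = Kₒ + α·Naₒ → α = (0.20679·119.0 − 7.87) / (116.0 − 0.20679·8.94)
α = (24.61 − 7.87) / (116.0 − 1.849) = 16.74/114.2 = 0.1466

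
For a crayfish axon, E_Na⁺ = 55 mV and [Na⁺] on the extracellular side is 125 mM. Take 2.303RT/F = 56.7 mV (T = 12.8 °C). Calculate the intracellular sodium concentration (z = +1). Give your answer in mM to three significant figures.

13.4 mM

Nernst: E = (56.7/1) · log₁₀([out]/[in]), so log₁₀([out]/[in]) = 55.0 × 1 / 56.7 = 0.9700.
[out]/[in] = 10^(0.9700) = 9.333.
[in] = 125 / 9.333 = 13.39 mM.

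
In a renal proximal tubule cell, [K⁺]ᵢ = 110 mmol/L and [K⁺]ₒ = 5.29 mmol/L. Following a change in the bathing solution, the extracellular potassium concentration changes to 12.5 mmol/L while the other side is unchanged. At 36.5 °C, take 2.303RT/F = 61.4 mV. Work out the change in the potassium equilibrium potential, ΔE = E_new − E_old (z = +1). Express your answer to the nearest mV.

23 mV

E_old = (61.4/1)·log₁₀(5.29/110) = -80.92 mV
E_new = (61.4/1)·log₁₀(12.5/110) = -57.99 mV
ΔE = -57.99 − (-80.92) = 22.93 mV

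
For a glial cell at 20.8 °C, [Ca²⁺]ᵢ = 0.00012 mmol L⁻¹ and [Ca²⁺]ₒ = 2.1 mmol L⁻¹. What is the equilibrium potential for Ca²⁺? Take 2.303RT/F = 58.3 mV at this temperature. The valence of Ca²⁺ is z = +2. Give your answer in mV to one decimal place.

123.7 mV

E = (58.3/z) · log₁₀([Ca²⁺]_out/[Ca²⁺]_in) with z = +2.
= (58.3/2) · log₁₀(2.1/0.00012) = 29.15 · log₁₀(1.75e+04)
= 29.15 · (4.2430) = 123.68 mV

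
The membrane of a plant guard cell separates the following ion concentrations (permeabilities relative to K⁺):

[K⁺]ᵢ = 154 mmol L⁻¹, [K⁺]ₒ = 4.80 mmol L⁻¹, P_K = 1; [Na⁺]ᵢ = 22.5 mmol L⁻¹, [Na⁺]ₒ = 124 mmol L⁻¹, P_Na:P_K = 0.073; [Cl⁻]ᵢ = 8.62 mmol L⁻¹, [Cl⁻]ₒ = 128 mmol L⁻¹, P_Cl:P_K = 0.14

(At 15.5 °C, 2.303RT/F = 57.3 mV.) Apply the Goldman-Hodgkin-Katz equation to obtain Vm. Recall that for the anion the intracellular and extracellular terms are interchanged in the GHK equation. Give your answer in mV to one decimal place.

-60.8 mV

Vm = 57.3 · log₁₀[(Σ P·[cation]ₒ + Σ P·[anion]ᵢ) / (Σ P·[cation]ᵢ + Σ P·[anion]ₒ)]
Numerator = 1×4.80 + 0.073×124 + 0.14×8.62 = 15.06
Denominator = 1×154 + 0.073×22.5 + 0.14×128 = 173.6
Vm = 57.3 · log₁₀(0.086763) = 57.3 × (-1.0617) = -60.83 mV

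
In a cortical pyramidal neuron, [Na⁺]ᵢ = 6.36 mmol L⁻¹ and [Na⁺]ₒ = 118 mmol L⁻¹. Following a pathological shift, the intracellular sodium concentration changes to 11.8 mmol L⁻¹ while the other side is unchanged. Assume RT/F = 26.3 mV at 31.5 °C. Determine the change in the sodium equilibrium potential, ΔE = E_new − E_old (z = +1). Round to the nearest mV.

-16 mV

E_old = (26.3/1)·ln(118/6.36) = 76.81 mV
E_new = (26.3/1)·ln(118/11.8) = 60.56 mV
ΔE = 60.56 − (76.81) = -16.26 mV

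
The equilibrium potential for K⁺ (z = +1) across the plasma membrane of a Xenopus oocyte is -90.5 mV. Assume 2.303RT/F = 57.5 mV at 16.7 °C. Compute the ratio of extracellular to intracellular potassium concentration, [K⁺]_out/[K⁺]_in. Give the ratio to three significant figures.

log₁₀([out]/[in]) = E·z/(57.5) = -90.5 × 1 / 57.5 = -1.5739
[out]/[in] = 10^(-1.5739) = 0.02667

0.0267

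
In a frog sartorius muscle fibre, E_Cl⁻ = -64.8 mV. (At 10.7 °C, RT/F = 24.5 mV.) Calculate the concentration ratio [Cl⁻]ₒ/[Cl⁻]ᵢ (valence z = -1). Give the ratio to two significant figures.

14

ln([out]/[in]) = E·z/(24.5) = -64.8 × -1 / 24.5 = 2.6449
[out]/[in] = e^(2.6449) = 14.08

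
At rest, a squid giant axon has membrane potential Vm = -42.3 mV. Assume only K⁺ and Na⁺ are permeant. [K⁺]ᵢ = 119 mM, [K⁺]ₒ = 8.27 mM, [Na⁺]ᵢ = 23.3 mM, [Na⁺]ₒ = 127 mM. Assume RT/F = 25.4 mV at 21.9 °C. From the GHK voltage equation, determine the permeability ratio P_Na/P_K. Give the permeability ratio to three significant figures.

0.116

Let α = P_Na/P_K. GHK: Vm = 25.4·ln[(Kₒ + α·Naₒ)/(Kᵢ + α·Naᵢ)].
e^(Vm/25.4) = e^(-42.3/25.4) = 0.18912
So 0.18912·(Kᵢ + α·Naᵢ) = Kₒ + α·Naₒ → α = (0.18912·119.0 − 8.27) / (127.0 − 0.18912·23.3)
α = (22.51 − 8.27) / (127.0 − 4.407) = 14.24/122.6 = 0.1161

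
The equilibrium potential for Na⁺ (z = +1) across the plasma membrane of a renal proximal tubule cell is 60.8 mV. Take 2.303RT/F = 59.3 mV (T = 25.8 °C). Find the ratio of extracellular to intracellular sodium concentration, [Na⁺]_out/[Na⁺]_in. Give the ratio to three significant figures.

10.6

log₁₀([out]/[in]) = E·z/(59.3) = 60.8 × 1 / 59.3 = 1.0253
[out]/[in] = 10^(1.0253) = 10.6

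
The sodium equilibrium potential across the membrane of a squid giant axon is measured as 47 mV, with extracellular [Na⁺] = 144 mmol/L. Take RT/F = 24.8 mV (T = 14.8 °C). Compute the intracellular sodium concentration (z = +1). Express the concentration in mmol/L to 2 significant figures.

Nernst: E = (24.8/1) · ln([out]/[in]), so ln([out]/[in]) = 47.0 × 1 / 24.8 = 1.8952.
[out]/[in] = e^(1.8952) = 6.654.
[in] = 144 / 6.654 = 21.64 mmol/L.

22 mmol/L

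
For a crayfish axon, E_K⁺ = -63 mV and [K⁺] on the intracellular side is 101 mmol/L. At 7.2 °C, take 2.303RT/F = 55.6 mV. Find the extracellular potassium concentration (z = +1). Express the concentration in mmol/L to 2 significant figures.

7.4 mmol/L

Nernst: E = (55.6/1) · log₁₀([out]/[in]), so log₁₀([out]/[in]) = -63.0 × 1 / 55.6 = -1.1331.
[out]/[in] = 10^(-1.1331) = 0.0736.
[out] = 0.0736 × 101 = 7.434 mmol/L.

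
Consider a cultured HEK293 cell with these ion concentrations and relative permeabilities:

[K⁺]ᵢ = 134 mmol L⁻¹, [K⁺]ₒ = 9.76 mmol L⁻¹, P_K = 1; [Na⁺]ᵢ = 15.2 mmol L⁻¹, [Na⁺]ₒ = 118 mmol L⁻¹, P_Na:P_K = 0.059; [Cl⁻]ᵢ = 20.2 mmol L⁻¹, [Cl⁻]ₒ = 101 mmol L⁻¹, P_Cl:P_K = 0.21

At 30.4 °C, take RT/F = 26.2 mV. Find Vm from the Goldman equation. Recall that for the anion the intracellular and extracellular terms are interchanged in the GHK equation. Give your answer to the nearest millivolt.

Vm = 26.2 · ln[(Σ P·[cation]ₒ + Σ P·[anion]ᵢ) / (Σ P·[cation]ᵢ + Σ P·[anion]ₒ)]
Numerator = 1×9.76 + 0.059×118 + 0.21×20.2 = 20.96
Denominator = 1×134 + 0.059×15.2 + 0.21×101 = 156.1
Vm = 26.2 · ln(0.13429) = 26.2 × (-2.0077) = -52.60 mV

-53 mV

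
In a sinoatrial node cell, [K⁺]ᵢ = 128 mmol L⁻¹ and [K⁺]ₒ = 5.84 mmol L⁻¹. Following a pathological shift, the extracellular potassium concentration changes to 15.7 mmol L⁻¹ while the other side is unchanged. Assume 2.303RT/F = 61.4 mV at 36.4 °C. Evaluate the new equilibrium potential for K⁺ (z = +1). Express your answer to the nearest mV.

After the shift: [K⁺]_out = 15.7, [K⁺]_in = 128 mmol L⁻¹.
E_new = (61.4/1)·log₁₀(15.7/128) = 61.40 · (-0.9113) = -55.95 mV

-56 mV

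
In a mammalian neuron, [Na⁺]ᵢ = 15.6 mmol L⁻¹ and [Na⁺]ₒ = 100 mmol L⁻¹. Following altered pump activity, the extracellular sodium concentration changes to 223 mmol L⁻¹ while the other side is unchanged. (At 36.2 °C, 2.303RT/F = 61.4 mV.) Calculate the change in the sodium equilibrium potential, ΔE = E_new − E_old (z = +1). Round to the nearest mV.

21 mV

E_old = (61.4/1)·log₁₀(100/15.6) = 49.54 mV
E_new = (61.4/1)·log₁₀(223/15.6) = 70.93 mV
ΔE = 70.93 − (49.54) = 21.39 mV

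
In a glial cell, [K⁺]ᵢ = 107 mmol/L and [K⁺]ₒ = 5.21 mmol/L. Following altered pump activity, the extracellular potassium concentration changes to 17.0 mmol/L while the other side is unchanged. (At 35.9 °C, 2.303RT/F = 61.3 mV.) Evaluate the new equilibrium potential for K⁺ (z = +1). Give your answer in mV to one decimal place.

-49.0 mV

After the shift: [K⁺]_out = 17.0, [K⁺]_in = 107 mmol/L.
E_new = (61.3/1)·log₁₀(17.0/107) = 61.30 · (-0.7989) = -48.97 mV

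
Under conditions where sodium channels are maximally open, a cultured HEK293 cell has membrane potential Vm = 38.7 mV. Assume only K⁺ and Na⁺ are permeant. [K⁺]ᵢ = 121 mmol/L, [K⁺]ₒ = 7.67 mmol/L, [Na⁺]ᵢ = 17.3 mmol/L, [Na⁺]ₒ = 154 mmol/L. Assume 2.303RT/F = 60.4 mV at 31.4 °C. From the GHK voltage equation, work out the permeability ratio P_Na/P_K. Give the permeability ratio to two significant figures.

6.7

Let α = P_Na/P_K. GHK: Vm = 60.4·log₁₀[(Kₒ + α·Naₒ)/(Kᵢ + α·Naᵢ)].
10^(Vm/60.4) = 10^(38.7/60.4) = 4.3725
So 4.3725·(Kᵢ + α·Naᵢ) = Kₒ + α·Naₒ → α = (4.3725·121.0 − 7.67) / (154.0 − 4.3725·17.3)
α = (529.1 − 7.67) / (154.0 − 75.64) = 521.4/78.36 = 6.654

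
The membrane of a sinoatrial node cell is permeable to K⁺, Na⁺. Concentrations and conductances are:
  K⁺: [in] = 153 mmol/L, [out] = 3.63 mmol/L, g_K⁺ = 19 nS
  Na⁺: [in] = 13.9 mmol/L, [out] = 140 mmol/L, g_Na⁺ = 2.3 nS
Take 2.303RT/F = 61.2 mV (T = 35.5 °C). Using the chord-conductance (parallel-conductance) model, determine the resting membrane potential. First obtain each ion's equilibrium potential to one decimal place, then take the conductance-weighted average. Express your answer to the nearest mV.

-82 mV

E_K⁺ = (61.2/1)·log₁₀(3.63/153) = -99.4 mV
E_Na⁺ = (61.2/1)·log₁₀(140/13.9) = 61.4 mV
Vm = (Σ gᵢEᵢ)/(Σ gᵢ) = (19·-99.4 + 2.3·61.4) / (19 + 2.3)
= -1747.38 / 21.3 = -82.04 mV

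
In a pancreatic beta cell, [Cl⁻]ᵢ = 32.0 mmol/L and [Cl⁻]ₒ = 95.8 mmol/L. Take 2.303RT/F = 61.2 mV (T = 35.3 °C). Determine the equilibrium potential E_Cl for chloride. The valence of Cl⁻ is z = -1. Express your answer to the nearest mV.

E = (61.2/z) · log₁₀([Cl⁻]_out/[Cl⁻]_in) with z = -1.
For an anion, dividing by z = -1 reverses the sign.
= (61.2/-1) · log₁₀(95.8/32.0) = -61.20 · log₁₀(2.994)
= -61.20 · (0.4762) = -29.14 mV

-29 mV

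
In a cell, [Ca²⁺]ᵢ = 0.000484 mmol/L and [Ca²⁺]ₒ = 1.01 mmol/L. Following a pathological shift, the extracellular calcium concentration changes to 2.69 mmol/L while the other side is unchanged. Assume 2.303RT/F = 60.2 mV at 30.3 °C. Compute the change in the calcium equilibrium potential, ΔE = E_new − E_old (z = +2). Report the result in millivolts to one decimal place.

E_old = (60.2/2)·log₁₀(1.01/0.000484) = 99.92 mV
E_new = (60.2/2)·log₁₀(2.69/0.000484) = 112.72 mV
ΔE = 112.72 − (99.92) = 12.81 mV

12.8 mV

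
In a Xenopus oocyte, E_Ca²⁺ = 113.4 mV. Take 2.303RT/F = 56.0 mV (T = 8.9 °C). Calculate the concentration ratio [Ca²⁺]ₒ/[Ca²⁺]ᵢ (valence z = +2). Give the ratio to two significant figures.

11000

log₁₀([out]/[in]) = E·z/(56.0) = 113.4 × 2 / 56.0 = 4.0500
[out]/[in] = 10^(4.0500) = 1.122e+04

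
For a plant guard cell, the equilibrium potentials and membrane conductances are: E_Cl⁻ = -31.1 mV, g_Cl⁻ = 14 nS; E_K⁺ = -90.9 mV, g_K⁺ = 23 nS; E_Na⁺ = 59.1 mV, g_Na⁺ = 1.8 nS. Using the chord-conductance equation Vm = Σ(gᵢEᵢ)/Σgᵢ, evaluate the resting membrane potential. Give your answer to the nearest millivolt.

-62 mV

Σ gᵢEᵢ = 14·(-31.1) + 23·(-90.9) + 1.8·(59.1) = -2419.72
Σ gᵢ = 14 + 23 + 1.8 = 38.8
Vm = -2419.72 / 38.8 = -62.36 mV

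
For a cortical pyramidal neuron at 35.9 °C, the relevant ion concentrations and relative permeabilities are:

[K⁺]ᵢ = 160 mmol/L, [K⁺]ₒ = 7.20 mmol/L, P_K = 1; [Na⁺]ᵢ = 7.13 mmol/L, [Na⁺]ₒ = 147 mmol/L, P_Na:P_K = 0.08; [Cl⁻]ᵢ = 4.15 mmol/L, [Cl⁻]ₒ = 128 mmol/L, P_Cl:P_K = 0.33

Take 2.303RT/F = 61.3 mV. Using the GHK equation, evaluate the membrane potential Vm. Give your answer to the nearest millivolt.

Vm = 61.3 · log₁₀[(Σ P·[cation]ₒ + Σ P·[anion]ᵢ) / (Σ P·[cation]ᵢ + Σ P·[anion]ₒ)]
Numerator = 1×7.20 + 0.08×147 + 0.33×4.15 = 20.33
Denominator = 1×160 + 0.08×7.13 + 0.33×128 = 202.8
Vm = 61.3 · log₁₀(0.10024) = 61.3 × (-0.9990) = -61.24 mV

-61 mV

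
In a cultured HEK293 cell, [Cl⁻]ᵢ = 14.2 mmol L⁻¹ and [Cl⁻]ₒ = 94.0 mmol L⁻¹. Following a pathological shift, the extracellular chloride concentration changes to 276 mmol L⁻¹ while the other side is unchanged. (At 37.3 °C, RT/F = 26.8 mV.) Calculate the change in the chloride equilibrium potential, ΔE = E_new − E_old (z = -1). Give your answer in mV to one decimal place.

-28.9 mV

E_old = (26.8/-1)·ln(94.0/14.2) = -50.65 mV
E_new = (26.8/-1)·ln(276/14.2) = -79.52 mV
ΔE = -79.52 − (-50.65) = -28.87 mV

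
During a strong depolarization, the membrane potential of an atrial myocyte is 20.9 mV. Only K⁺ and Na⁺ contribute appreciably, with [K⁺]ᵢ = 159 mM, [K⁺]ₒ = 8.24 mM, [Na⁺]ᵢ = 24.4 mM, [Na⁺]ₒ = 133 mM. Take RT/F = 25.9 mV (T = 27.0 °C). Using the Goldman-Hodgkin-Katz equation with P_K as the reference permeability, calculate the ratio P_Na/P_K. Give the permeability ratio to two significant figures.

Let α = P_Na/P_K. GHK: Vm = 25.9·ln[(Kₒ + α·Naₒ)/(Kᵢ + α·Naᵢ)].
e^(Vm/25.9) = e^(20.9/25.9) = 2.2411
So 2.2411·(Kᵢ + α·Naᵢ) = Kₒ + α·Naₒ → α = (2.2411·159.0 − 8.24) / (133.0 − 2.2411·24.4)
α = (356.3 − 8.24) / (133.0 − 54.68) = 348.1/78.32 = 4.445

4.4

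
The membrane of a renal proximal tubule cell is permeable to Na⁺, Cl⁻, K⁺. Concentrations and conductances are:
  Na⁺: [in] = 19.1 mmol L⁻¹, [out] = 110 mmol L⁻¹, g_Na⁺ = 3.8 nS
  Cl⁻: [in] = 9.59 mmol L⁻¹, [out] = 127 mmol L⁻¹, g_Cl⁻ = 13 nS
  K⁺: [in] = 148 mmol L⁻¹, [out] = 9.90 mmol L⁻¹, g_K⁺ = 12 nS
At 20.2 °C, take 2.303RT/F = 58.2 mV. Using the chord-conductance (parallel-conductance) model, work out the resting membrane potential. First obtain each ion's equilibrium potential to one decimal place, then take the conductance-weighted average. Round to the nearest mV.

E_Na⁺ = (58.2/1)·log₁₀(110/19.1) = 44.3 mV
E_Cl⁻ = (58.2/-1)·log₁₀(127/9.59) = -65.3 mV
E_K⁺ = (58.2/1)·log₁₀(9.90/148) = -68.4 mV
Vm = (Σ gᵢEᵢ)/(Σ gᵢ) = (3.8·44.3 + 13·-65.3 + 12·-68.4) / (3.8 + 13 + 12)
= -1501.36 / 28.8 = -52.13 mV

-52 mV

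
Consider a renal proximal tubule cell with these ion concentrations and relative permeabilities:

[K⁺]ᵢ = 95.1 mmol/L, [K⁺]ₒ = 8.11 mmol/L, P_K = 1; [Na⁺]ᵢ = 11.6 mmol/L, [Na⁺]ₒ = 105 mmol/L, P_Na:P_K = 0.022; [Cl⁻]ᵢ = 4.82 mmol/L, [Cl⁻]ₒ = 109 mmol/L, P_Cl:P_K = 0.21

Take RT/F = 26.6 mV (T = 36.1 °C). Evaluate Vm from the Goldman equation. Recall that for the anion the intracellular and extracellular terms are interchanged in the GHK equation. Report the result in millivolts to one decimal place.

Vm = 26.6 · ln[(Σ P·[cation]ₒ + Σ P·[anion]ᵢ) / (Σ P·[cation]ᵢ + Σ P·[anion]ₒ)]
Numerator = 1×8.11 + 0.022×105 + 0.21×4.82 = 11.43
Denominator = 1×95.1 + 0.022×11.6 + 0.21×109 = 118.2
Vm = 26.6 · ln(0.096682) = 26.6 × (-2.3363) = -62.15 mV

-62.1 mV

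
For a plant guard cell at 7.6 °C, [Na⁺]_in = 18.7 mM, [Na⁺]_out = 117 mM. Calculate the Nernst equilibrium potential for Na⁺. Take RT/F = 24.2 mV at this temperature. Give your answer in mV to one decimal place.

E = (24.2/z) · ln([Na⁺]_out/[Na⁺]_in) with z = +1.
= (24.2/1) · ln(117/18.7) = 24.20 · ln(6.257)
= 24.20 · (1.8337) = 44.37 mV

44.4 mV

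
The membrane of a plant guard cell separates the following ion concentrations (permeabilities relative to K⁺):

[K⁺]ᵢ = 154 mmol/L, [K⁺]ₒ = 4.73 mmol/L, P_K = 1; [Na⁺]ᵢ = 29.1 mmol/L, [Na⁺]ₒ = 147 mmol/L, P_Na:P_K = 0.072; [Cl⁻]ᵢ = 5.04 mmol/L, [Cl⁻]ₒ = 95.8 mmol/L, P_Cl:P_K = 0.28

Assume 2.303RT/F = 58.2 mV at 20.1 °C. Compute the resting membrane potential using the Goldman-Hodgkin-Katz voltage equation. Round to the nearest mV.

Vm = 58.2 · log₁₀[(Σ P·[cation]ₒ + Σ P·[anion]ᵢ) / (Σ P·[cation]ᵢ + Σ P·[anion]ₒ)]
Numerator = 1×4.73 + 0.072×147 + 0.28×5.04 = 16.73
Denominator = 1×154 + 0.072×29.1 + 0.28×95.8 = 182.9
Vm = 58.2 · log₁₀(0.091435) = 58.2 × (-1.0389) = -60.46 mV

-60 mV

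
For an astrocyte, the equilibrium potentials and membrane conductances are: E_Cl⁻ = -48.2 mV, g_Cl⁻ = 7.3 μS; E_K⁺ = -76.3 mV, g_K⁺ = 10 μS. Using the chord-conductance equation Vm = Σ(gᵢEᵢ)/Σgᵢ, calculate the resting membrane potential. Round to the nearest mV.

-64 mV

Σ gᵢEᵢ = 7.3·(-48.2) + 10·(-76.3) = -1114.86
Σ gᵢ = 7.3 + 10 = 17.3
Vm = -1114.86 / 17.3 = -64.44 mV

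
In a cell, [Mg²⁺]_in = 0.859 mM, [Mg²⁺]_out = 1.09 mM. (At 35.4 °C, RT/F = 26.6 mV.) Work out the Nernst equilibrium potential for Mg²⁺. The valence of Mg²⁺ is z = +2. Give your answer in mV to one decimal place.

E = (26.6/z) · ln([Mg²⁺]_out/[Mg²⁺]_in) with z = +2.
= (26.6/2) · ln(1.09/0.859) = 13.30 · ln(1.269)
= 13.30 · (0.2382) = 3.17 mV

3.2 mV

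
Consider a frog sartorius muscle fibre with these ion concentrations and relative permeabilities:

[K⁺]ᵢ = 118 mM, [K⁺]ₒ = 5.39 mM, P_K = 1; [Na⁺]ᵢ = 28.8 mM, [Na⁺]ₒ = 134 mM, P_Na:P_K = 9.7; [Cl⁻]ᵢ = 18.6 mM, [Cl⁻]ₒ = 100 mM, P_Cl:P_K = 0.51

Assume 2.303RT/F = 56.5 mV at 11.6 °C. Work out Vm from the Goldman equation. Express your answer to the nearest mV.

26 mV

Vm = 56.5 · log₁₀[(Σ P·[cation]ₒ + Σ P·[anion]ᵢ) / (Σ P·[cation]ᵢ + Σ P·[anion]ₒ)]
Numerator = 1×5.39 + 9.7×134 + 0.51×18.6 = 1315
Denominator = 1×118 + 9.7×28.8 + 0.51×100 = 448.4
Vm = 56.5 · log₁₀(2.9322) = 56.5 × (0.4672) = 26.40 mV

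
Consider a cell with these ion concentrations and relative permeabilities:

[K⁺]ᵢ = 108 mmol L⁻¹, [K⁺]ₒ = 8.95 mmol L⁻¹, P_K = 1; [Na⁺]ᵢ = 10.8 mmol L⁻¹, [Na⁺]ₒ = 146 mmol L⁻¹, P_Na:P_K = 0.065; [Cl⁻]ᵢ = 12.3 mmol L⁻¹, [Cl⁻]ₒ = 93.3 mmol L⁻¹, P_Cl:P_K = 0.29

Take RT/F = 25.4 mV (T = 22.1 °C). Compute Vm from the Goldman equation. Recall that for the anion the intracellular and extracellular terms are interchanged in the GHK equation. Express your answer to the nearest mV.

Vm = 25.4 · ln[(Σ P·[cation]ₒ + Σ P·[anion]ᵢ) / (Σ P·[cation]ᵢ + Σ P·[anion]ₒ)]
Numerator = 1×8.95 + 0.065×146 + 0.29×12.3 = 22.01
Denominator = 1×108 + 0.065×10.8 + 0.29×93.3 = 135.8
Vm = 25.4 · ln(0.1621) = 25.4 × (-1.8195) = -46.22 mV

-46 mV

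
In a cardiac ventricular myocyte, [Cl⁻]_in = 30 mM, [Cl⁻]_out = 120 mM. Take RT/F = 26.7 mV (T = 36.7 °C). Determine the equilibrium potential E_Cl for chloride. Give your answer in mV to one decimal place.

E = (26.7/z) · ln([Cl⁻]_out/[Cl⁻]_in) with z = -1.
For an anion, dividing by z = -1 reverses the sign.
= (26.7/-1) · ln(120/30) = -26.70 · ln(4)
= -26.70 · (1.3863) = -37.01 mV

-37.0 mV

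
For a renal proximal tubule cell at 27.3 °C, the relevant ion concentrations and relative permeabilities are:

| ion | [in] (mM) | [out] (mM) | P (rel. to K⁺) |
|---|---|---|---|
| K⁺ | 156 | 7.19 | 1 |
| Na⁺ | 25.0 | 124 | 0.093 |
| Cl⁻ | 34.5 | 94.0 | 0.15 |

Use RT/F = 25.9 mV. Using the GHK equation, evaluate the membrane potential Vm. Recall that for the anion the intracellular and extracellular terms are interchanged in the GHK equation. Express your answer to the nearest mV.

-51 mV

Vm = 25.9 · ln[(Σ P·[cation]ₒ + Σ P·[anion]ᵢ) / (Σ P·[cation]ᵢ + Σ P·[anion]ₒ)]
Numerator = 1×7.19 + 0.093×124 + 0.15×34.5 = 23.9
Denominator = 1×156 + 0.093×25.0 + 0.15×94.0 = 172.4
Vm = 25.9 · ln(0.13859) = 25.9 × (-1.9762) = -51.18 mV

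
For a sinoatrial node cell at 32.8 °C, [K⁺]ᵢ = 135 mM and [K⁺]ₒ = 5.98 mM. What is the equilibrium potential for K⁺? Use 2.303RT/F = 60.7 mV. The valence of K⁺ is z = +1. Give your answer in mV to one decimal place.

E = (60.7/z) · log₁₀([K⁺]_out/[K⁺]_in) with z = +1.
= (60.7/1) · log₁₀(5.98/135) = 60.70 · log₁₀(0.0443)
= 60.70 · (-1.3536) = -82.17 mV

-82.2 mV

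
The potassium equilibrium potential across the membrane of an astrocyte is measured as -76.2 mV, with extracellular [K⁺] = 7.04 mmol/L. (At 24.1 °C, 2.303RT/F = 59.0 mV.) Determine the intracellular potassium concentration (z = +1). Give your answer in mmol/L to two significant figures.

Nernst: E = (59.0/1) · log₁₀([out]/[in]), so log₁₀([out]/[in]) = -76.2 × 1 / 59.0 = -1.2915.
[out]/[in] = 10^(-1.2915) = 0.05111.
[in] = 7.04 / 0.05111 = 137.8 mmol/L.

140 mmol/L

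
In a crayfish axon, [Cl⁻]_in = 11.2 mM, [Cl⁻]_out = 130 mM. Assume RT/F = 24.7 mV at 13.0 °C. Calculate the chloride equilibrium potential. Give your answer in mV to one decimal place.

E = (24.7/z) · ln([Cl⁻]_out/[Cl⁻]_in) with z = -1.
For an anion, dividing by z = -1 reverses the sign.
= (24.7/-1) · ln(130/11.2) = -24.70 · ln(11.61)
= -24.70 · (2.4516) = -60.56 mV

-60.6 mV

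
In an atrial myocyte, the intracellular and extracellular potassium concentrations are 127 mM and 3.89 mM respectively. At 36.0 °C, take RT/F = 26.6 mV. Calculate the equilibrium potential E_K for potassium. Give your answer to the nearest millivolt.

E = (26.6/z) · ln([K⁺]_out/[K⁺]_in) with z = +1.
= (26.6/1) · ln(3.89/127) = 26.60 · ln(0.03063)
= 26.60 · (-3.4858) = -92.72 mV

-93 mV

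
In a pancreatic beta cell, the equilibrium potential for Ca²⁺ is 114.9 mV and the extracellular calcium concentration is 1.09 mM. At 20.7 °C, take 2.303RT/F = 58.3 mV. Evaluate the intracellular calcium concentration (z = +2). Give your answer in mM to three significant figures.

Nernst: E = (58.3/2) · log₁₀([out]/[in]), so log₁₀([out]/[in]) = 114.9 × 2 / 58.3 = 3.9417.
[out]/[in] = 10^(3.9417) = 8743.
[in] = 1.09 / 8743 = 0.0001247 mM.

0.000125 mM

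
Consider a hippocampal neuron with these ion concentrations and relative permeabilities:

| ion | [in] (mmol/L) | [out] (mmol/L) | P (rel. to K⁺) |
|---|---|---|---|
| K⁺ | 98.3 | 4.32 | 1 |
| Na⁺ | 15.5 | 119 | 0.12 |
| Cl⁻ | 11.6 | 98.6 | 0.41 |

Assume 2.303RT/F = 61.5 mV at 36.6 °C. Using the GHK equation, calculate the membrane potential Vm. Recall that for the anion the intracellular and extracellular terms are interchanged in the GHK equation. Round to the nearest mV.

-48 mV

Vm = 61.5 · log₁₀[(Σ P·[cation]ₒ + Σ P·[anion]ᵢ) / (Σ P·[cation]ᵢ + Σ P·[anion]ₒ)]
Numerator = 1×4.32 + 0.12×119 + 0.41×11.6 = 23.36
Denominator = 1×98.3 + 0.12×15.5 + 0.41×98.6 = 140.6
Vm = 61.5 · log₁₀(0.16613) = 61.5 × (-0.7795) = -47.94 mV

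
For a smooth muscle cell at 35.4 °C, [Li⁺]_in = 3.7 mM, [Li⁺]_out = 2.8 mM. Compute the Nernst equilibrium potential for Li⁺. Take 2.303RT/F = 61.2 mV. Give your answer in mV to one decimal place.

E = (61.2/z) · log₁₀([Li⁺]_out/[Li⁺]_in) with z = +1.
= (61.2/1) · log₁₀(2.8/3.7) = 61.20 · log₁₀(0.7568)
= 61.20 · (-0.1210) = -7.41 mV

-7.4 mV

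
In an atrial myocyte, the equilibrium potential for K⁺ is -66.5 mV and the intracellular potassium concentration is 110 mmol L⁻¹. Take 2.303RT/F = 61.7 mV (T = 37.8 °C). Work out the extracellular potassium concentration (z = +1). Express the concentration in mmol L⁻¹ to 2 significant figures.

9.2 mmol L⁻¹

Nernst: E = (61.7/1) · log₁₀([out]/[in]), so log₁₀([out]/[in]) = -66.5 × 1 / 61.7 = -1.0778.
[out]/[in] = 10^(-1.0778) = 0.0836.
[out] = 0.0836 × 110 = 9.196 mmol L⁻¹.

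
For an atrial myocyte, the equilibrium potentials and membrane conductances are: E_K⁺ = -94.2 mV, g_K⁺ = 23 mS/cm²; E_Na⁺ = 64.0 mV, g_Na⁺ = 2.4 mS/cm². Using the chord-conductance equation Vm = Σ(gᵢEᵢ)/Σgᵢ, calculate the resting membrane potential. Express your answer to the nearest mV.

Σ gᵢEᵢ = 23·(-94.2) + 2.4·(64.0) = -2013.00
Σ gᵢ = 23 + 2.4 = 25.4
Vm = -2013.00 / 25.4 = -79.25 mV

-79 mV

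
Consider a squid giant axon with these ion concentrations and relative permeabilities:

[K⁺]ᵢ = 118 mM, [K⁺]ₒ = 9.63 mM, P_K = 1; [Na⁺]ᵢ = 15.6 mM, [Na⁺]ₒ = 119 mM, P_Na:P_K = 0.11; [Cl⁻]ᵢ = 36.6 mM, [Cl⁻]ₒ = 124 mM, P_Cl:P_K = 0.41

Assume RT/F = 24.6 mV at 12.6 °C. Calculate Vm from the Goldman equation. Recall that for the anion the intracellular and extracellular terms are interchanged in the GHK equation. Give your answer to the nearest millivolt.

Vm = 24.6 · ln[(Σ P·[cation]ₒ + Σ P·[anion]ᵢ) / (Σ P·[cation]ᵢ + Σ P·[anion]ₒ)]
Numerator = 1×9.63 + 0.11×119 + 0.41×36.6 = 37.73
Denominator = 1×118 + 0.11×15.6 + 0.41×124 = 170.6
Vm = 24.6 · ln(0.22119) = 24.6 × (-1.5087) = -37.11 mV

-37 mV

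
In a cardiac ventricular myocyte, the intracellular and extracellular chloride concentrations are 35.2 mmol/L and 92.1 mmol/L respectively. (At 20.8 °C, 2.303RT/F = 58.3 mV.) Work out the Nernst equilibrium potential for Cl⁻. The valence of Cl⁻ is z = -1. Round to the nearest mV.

E = (58.3/z) · log₁₀([Cl⁻]_out/[Cl⁻]_in) with z = -1.
For an anion, dividing by z = -1 reverses the sign.
= (58.3/-1) · log₁₀(92.1/35.2) = -58.30 · log₁₀(2.616)
= -58.30 · (0.4177) = -24.35 mV

-24 mV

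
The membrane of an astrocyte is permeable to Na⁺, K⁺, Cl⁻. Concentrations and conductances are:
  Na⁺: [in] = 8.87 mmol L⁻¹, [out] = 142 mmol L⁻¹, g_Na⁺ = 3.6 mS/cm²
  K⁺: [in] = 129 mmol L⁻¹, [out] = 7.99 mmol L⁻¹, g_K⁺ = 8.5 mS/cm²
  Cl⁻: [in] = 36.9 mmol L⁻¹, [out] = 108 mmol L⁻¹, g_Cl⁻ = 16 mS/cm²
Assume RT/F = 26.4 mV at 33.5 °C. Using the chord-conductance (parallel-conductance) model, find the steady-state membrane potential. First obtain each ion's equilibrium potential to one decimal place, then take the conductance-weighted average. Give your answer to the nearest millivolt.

-29 mV

E_Na⁺ = (26.4/1)·ln(142/8.87) = 73.2 mV
E_K⁺ = (26.4/1)·ln(7.99/129) = -73.4 mV
E_Cl⁻ = (26.4/-1)·ln(108/36.9) = -28.4 mV
Vm = (Σ gᵢEᵢ)/(Σ gᵢ) = (3.6·73.2 + 8.5·-73.4 + 16·-28.4) / (3.6 + 8.5 + 16)
= -814.78 / 28.1 = -29.00 mV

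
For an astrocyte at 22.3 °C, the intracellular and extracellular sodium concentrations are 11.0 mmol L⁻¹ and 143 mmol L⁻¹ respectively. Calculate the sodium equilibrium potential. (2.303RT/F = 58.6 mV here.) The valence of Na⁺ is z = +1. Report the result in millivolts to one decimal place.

E = (58.6/z) · log₁₀([Na⁺]_out/[Na⁺]_in) with z = +1.
= (58.6/1) · log₁₀(143/11.0) = 58.60 · log₁₀(13)
= 58.60 · (1.1139) = 65.28 mV

65.3 mV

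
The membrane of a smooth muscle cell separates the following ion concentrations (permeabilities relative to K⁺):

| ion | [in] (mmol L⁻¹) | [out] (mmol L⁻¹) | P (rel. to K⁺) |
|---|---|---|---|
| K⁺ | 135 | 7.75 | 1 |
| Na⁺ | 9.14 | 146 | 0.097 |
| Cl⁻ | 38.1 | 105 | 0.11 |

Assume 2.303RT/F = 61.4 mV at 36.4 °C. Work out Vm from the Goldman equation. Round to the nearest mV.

Vm = 61.4 · log₁₀[(Σ P·[cation]ₒ + Σ P·[anion]ᵢ) / (Σ P·[cation]ᵢ + Σ P·[anion]ₒ)]
Numerator = 1×7.75 + 0.097×146 + 0.11×38.1 = 26.1
Denominator = 1×135 + 0.097×9.14 + 0.11×105 = 147.4
Vm = 61.4 · log₁₀(0.17705) = 61.4 × (-0.7519) = -46.17 mV

-46 mV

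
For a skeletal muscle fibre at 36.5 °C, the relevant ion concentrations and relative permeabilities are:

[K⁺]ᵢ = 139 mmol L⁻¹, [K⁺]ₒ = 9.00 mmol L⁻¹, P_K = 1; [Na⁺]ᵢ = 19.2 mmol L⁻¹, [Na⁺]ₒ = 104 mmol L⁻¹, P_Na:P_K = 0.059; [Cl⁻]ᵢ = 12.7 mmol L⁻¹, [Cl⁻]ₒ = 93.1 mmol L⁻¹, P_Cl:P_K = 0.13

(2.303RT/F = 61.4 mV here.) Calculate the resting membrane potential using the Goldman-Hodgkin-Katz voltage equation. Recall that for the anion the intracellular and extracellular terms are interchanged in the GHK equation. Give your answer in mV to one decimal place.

Vm = 61.4 · log₁₀[(Σ P·[cation]ₒ + Σ P·[anion]ᵢ) / (Σ P·[cation]ᵢ + Σ P·[anion]ₒ)]
Numerator = 1×9.00 + 0.059×104 + 0.13×12.7 = 16.79
Denominator = 1×139 + 0.059×19.2 + 0.13×93.1 = 152.2
Vm = 61.4 · log₁₀(0.11027) = 61.4 × (-0.9575) = -58.79 mV

-58.8 mV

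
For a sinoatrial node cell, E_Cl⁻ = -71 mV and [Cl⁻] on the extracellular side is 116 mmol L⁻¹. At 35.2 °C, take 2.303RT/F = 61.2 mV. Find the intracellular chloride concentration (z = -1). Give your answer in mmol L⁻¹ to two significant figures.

8.0 mmol L⁻¹

Nernst: E = (61.2/-1) · log₁₀([out]/[in]), so log₁₀([out]/[in]) = -71.0 × -1 / 61.2 = 1.1601.
[out]/[in] = 10^(1.1601) = 14.46.
[in] = 116 / 14.46 = 8.023 mmol L⁻¹.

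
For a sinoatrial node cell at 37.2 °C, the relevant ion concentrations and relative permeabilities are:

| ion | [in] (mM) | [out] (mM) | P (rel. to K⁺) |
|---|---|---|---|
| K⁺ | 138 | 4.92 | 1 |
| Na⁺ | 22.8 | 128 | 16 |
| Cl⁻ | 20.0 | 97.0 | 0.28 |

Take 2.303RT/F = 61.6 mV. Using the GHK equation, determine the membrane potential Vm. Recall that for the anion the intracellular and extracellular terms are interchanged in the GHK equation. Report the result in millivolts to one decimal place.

Vm = 61.6 · log₁₀[(Σ P·[cation]ₒ + Σ P·[anion]ᵢ) / (Σ P·[cation]ᵢ + Σ P·[anion]ₒ)]
Numerator = 1×4.92 + 16×128 + 0.28×20.0 = 2059
Denominator = 1×138 + 16×22.8 + 0.28×97.0 = 530
Vm = 61.6 · log₁₀(3.8843) = 61.6 × (0.5893) = 36.30 mV

36.3 mV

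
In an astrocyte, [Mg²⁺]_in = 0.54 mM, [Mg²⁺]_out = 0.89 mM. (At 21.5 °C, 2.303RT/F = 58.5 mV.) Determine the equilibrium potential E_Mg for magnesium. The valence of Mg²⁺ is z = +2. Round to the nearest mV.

E = (58.5/z) · log₁₀([Mg²⁺]_out/[Mg²⁺]_in) with z = +2.
= (58.5/2) · log₁₀(0.89/0.54) = 29.25 · log₁₀(1.648)
= 29.25 · (0.2170) = 6.35 mV

6 mV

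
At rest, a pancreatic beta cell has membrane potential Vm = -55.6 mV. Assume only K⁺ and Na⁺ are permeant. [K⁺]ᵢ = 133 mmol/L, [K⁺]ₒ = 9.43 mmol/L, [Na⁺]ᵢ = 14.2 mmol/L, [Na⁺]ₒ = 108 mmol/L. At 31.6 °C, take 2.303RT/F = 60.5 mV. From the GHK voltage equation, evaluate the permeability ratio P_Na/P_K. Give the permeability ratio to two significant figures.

Let α = P_Na/P_K. GHK: Vm = 60.5·log₁₀[(Kₒ + α·Naₒ)/(Kᵢ + α·Naᵢ)].
10^(Vm/60.5) = 10^(-55.6/60.5) = 0.1205
So 0.1205·(Kᵢ + α·Naᵢ) = Kₒ + α·Naₒ → α = (0.1205·133.0 − 9.43) / (108.0 − 0.1205·14.2)
α = (16.03 − 9.43) / (108.0 − 1.711) = 6.597/106.3 = 0.06206

0.062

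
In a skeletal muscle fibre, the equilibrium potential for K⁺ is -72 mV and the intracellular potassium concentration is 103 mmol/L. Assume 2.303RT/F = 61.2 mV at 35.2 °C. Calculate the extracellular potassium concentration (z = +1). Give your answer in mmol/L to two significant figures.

6.9 mmol/L

Nernst: E = (61.2/1) · log₁₀([out]/[in]), so log₁₀([out]/[in]) = -72.0 × 1 / 61.2 = -1.1765.
[out]/[in] = 10^(-1.1765) = 0.06661.
[out] = 0.06661 × 103 = 6.861 mmol/L.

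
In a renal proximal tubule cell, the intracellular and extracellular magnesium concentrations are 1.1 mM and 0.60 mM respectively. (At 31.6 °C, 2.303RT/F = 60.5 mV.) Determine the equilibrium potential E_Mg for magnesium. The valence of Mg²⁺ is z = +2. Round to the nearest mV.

E = (60.5/z) · log₁₀([Mg²⁺]_out/[Mg²⁺]_in) with z = +2.
= (60.5/2) · log₁₀(0.60/1.1) = 30.25 · log₁₀(0.5455)
= 30.25 · (-0.2632) = -7.96 mV

-8 mV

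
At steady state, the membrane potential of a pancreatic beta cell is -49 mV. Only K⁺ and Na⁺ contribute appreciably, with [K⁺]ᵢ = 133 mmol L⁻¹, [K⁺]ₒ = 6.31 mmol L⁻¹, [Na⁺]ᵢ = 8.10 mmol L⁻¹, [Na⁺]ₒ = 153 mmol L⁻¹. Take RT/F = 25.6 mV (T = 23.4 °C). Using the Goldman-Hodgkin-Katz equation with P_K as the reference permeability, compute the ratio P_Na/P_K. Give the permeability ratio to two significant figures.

Let α = P_Na/P_K. GHK: Vm = 25.6·ln[(Kₒ + α·Naₒ)/(Kᵢ + α·Naᵢ)].
e^(Vm/25.6) = e^(-49.0/25.6) = 0.14748
So 0.14748·(Kᵢ + α·Naᵢ) = Kₒ + α·Naₒ → α = (0.14748·133.0 − 6.31) / (153.0 − 0.14748·8.1)
α = (19.61 − 6.31) / (153.0 − 1.195) = 13.3/151.8 = 0.08764

0.088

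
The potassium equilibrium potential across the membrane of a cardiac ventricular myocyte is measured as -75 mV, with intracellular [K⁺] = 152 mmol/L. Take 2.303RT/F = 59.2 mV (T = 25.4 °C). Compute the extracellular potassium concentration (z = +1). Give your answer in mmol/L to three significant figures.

8.22 mmol/L

Nernst: E = (59.2/1) · log₁₀([out]/[in]), so log₁₀([out]/[in]) = -75.0 × 1 / 59.2 = -1.2669.
[out]/[in] = 10^(-1.2669) = 0.05409.
[out] = 0.05409 × 152 = 8.222 mmol/L.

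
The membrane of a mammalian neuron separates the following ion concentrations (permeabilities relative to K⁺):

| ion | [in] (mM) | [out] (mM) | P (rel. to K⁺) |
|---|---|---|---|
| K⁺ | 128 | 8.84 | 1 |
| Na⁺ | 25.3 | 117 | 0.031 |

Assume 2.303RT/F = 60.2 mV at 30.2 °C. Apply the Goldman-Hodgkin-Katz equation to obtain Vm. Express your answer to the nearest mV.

Vm = 60.2 · log₁₀[(Σ P·[cation]ₒ + Σ P·[anion]ᵢ) / (Σ P·[cation]ᵢ + Σ P·[anion]ₒ)]
Numerator = 1×8.84 + 0.031×117 = 12.47
Denominator = 1×128 + 0.031×25.3 = 128.8
Vm = 60.2 · log₁₀(0.096805) = 60.2 × (-1.0141) = -61.05 mV

-61 mV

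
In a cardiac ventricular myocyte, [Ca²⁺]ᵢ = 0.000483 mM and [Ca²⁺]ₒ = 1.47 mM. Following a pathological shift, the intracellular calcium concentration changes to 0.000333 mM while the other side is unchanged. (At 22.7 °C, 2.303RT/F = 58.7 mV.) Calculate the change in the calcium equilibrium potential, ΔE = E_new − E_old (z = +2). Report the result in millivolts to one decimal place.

4.7 mV

E_old = (58.7/2)·log₁₀(1.47/0.000483) = 102.24 mV
E_new = (58.7/2)·log₁₀(1.47/0.000333) = 106.98 mV
ΔE = 106.98 − (102.24) = 4.74 mV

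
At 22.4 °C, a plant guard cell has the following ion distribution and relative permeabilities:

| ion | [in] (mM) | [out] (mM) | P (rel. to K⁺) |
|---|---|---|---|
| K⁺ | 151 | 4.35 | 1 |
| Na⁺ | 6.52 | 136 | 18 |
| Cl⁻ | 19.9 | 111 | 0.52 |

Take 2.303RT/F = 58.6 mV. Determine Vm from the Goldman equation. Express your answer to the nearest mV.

51 mV

Vm = 58.6 · log₁₀[(Σ P·[cation]ₒ + Σ P·[anion]ᵢ) / (Σ P·[cation]ᵢ + Σ P·[anion]ₒ)]
Numerator = 1×4.35 + 18×136 + 0.52×19.9 = 2463
Denominator = 1×151 + 18×6.52 + 0.52×111 = 326.1
Vm = 58.6 · log₁₀(7.5524) = 58.6 × (0.8781) = 51.46 mV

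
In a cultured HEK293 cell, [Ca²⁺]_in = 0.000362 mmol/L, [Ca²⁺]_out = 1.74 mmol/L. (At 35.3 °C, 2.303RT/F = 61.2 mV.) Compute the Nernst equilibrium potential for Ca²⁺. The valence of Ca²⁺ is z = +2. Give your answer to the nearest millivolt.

113 mV

E = (61.2/z) · log₁₀([Ca²⁺]_out/[Ca²⁺]_in) with z = +2.
= (61.2/2) · log₁₀(1.74/0.000362) = 30.60 · log₁₀(4807)
= 30.60 · (3.6818) = 112.66 mV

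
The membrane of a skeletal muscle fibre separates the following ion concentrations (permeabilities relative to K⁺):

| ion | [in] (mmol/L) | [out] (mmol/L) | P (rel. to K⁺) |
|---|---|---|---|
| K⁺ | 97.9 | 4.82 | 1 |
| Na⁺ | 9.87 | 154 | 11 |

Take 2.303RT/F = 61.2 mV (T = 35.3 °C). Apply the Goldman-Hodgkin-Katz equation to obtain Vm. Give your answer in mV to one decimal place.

Vm = 61.2 · log₁₀[(Σ P·[cation]ₒ + Σ P·[anion]ᵢ) / (Σ P·[cation]ᵢ + Σ P·[anion]ₒ)]
Numerator = 1×4.82 + 11×154 = 1699
Denominator = 1×97.9 + 11×9.87 = 206.5
Vm = 61.2 · log₁₀(8.2279) = 61.2 × (0.9153) = 56.02 mV

56.0 mV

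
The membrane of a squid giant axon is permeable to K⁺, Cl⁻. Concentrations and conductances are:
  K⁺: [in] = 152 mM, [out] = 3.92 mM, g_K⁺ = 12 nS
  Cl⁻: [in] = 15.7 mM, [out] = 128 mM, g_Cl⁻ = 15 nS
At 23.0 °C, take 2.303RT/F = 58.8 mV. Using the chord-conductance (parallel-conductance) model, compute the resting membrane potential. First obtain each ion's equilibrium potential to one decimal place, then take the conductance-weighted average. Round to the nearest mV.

E_K⁺ = (58.8/1)·log₁₀(3.92/152) = -93.4 mV
E_Cl⁻ = (58.8/-1)·log₁₀(128/15.7) = -53.6 mV
Vm = (Σ gᵢEᵢ)/(Σ gᵢ) = (12·-93.4 + 15·-53.6) / (12 + 15)
= -1924.80 / 27 = -71.29 mV

-71 mV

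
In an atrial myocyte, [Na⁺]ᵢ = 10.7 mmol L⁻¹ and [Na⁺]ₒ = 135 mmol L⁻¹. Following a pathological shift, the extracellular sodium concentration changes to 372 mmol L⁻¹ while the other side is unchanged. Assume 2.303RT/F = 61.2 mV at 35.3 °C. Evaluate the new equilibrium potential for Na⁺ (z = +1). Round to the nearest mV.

After the shift: [Na⁺]_out = 372, [Na⁺]_in = 10.7 mmol L⁻¹.
E_new = (61.2/1)·log₁₀(372/10.7) = 61.20 · (1.5412) = 94.32 mV

94 mV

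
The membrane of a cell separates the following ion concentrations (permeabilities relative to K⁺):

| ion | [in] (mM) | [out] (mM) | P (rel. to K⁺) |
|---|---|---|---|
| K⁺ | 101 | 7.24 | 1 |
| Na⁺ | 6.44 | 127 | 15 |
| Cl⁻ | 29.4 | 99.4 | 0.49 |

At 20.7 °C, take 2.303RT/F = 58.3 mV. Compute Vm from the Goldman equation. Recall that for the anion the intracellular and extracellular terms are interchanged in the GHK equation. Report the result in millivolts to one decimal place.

52.1 mV

Vm = 58.3 · log₁₀[(Σ P·[cation]ₒ + Σ P·[anion]ᵢ) / (Σ P·[cation]ᵢ + Σ P·[anion]ₒ)]
Numerator = 1×7.24 + 15×127 + 0.49×29.4 = 1927
Denominator = 1×101 + 15×6.44 + 0.49×99.4 = 246.3
Vm = 58.3 · log₁₀(7.8222) = 58.3 × (0.8933) = 52.08 mV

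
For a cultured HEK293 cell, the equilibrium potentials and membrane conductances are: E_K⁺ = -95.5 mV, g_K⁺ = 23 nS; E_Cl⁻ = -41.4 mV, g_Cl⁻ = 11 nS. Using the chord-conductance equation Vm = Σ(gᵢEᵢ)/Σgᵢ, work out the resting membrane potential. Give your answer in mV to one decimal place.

Σ gᵢEᵢ = 23·(-95.5) + 11·(-41.4) = -2651.90
Σ gᵢ = 23 + 11 = 34
Vm = -2651.90 / 34 = -78.00 mV

-78.0 mV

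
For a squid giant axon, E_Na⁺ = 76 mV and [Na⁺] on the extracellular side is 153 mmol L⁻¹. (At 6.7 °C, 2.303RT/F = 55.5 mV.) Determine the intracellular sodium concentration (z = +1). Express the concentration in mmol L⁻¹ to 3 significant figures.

6.54 mmol L⁻¹

Nernst: E = (55.5/1) · log₁₀([out]/[in]), so log₁₀([out]/[in]) = 76.0 × 1 / 55.5 = 1.3694.
[out]/[in] = 10^(1.3694) = 23.41.
[in] = 153 / 23.41 = 6.536 mmol L⁻¹.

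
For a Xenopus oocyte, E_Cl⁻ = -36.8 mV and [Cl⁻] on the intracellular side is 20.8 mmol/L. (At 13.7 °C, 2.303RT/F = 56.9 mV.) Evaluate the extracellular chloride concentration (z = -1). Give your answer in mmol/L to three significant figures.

Nernst: E = (56.9/-1) · log₁₀([out]/[in]), so log₁₀([out]/[in]) = -36.8 × -1 / 56.9 = 0.6467.
[out]/[in] = 10^(0.6467) = 4.434.
[out] = 4.434 × 20.8 = 92.22 mmol/L.

92.2 mmol/L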